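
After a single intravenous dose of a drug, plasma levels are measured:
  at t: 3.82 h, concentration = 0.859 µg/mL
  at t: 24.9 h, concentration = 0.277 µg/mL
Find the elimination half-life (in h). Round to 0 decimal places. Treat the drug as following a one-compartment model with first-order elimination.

k = ln(C₁/C₂) / (t₂ − t₁) = ln(0.859/0.277) / (24.9 − 3.82)
  = 1.132 / 21.08 = 0.05370 h⁻¹
t½ = ln2 / k = 0.693147 / 0.05370 = 12.91 h

13 h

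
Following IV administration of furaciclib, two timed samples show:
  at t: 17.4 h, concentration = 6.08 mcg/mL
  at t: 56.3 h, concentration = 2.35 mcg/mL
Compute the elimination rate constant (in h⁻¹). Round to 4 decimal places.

k = ln(C₁/C₂) / (t₂ − t₁) = ln(6.08/2.35) / (56.3 − 17.4)
  = 0.9506 / 38.90 = 0.02444 h⁻¹

0.0244 h⁻¹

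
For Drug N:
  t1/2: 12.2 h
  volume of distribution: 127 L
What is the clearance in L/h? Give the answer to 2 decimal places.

k = ln2 / t½ = 0.693147 / 12.2 = 0.05682 h⁻¹
CL = k × Vd = 0.05682 × 127 = 7.216 L/h

7.22 L/h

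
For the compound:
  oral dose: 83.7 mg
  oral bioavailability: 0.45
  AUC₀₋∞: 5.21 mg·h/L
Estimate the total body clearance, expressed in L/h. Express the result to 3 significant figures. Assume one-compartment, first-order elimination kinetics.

CL = F·Dose / AUC = 0.45 × 83.7 / 5.21 = 7.229 L/h

7.23 L/h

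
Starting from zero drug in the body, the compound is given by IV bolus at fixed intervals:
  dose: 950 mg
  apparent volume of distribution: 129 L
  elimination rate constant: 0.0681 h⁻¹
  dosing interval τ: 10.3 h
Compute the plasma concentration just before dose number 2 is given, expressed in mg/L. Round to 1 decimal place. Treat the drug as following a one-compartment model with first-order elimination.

C₀ per dose = Dose / Vd = 950 / 129 = 7.364 mg/L
Fraction remaining after one interval: r = e^(−kτ) = e^(−0.06810 × 10.3) = 0.4959
Before dose 2, 1 dose has been given (aged 1τ).
C_trough = C₀ × r = 7.364 × 0.4959 = 3.652 mg/L

3.7 mg/L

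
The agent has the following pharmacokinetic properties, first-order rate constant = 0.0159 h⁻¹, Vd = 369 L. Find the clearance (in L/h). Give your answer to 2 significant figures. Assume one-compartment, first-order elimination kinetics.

5.9 L/h

CL = k × Vd = 0.0159 × 369 = 5.867 L/h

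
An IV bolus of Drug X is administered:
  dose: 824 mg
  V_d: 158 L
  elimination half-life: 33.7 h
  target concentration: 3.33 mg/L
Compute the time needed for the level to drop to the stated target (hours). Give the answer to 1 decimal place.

21.8 h

C₀ = Dose / Vd = 824.0 / 158 = 5.215 mg/L
k = ln2 / t½ = 0.693147 / 33.7 = 0.02057 h⁻¹
t = ln(C₀ / C) / k = ln(5.215 / 3.33) / 0.02057
  = ln(1.566) / 0.02057 = 0.4485 / 0.02057 = 21.80 h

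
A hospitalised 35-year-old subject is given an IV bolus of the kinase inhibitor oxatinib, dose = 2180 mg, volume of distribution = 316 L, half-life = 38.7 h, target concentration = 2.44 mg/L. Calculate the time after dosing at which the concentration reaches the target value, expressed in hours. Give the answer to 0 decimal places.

C₀ = Dose / Vd = 2180 / 316 = 6.899 mg/L
k = ln2 / t½ = 0.693147 / 38.7 = 0.01791 h⁻¹
t = ln(C₀ / C) / k = ln(6.899 / 2.44) / 0.01791
  = ln(2.827) / 0.01791 = 1.039 / 0.01791 = 58.01 h

58 h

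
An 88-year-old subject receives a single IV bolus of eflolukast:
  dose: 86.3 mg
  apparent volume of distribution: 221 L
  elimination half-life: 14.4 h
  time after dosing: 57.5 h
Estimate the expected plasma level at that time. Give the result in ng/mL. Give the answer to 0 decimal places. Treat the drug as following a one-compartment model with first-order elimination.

25 ng/mL

C₀ = Dose / Vd = 86.30 / 221 = 0.3905 mg/L
k = ln2 / t½ = 0.693147 / 14.4 = 0.04814 h⁻¹
C = C₀ · e^(−k·t) = 0.3905 × e^(−0.04814 × 57.5)
  = 0.3905 × 0.06278 = 0.02452 mg/L
Convert: 0.02452 mg/L × 1000 = 24.52 ng/mL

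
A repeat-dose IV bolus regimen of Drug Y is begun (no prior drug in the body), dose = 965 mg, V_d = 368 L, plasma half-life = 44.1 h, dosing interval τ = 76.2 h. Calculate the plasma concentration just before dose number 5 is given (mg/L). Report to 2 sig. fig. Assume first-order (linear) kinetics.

1.1 mg/L

C₀ per dose = Dose / Vd = 965 / 368 = 2.622 mg/L
k = ln2 / t½ = 0.693147 / 44.1 = 0.01572 h⁻¹
Fraction remaining after one interval: r = e^(−kτ) = e^(−0.01572 × 76.2) = 0.3018
Before dose 5, 4 doses have been given (aged 1τ, 2τ, 3τ, 4τ).
C_trough = C₀ × (r + r² + … + r^4) = C₀ × r(1−r^4)/(1−r)
        = 2.622 × 0.3018 × (1 − 0.008296) / (1 − 0.3018) = 1.124 mg/L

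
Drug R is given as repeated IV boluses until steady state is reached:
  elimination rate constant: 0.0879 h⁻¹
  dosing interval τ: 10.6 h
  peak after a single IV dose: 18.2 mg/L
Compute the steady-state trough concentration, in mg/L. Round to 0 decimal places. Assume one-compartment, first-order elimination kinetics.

12 mg/L

e^(−kτ) = e^(−0.08790 × 10.6) = 0.3939
Accumulation ratio R = 1 / (1 − e^(−kτ)) = 1 / (1 − 0.3939) = 1.650
Steady-state trough = C₀ × R × e^(−kτ) = 18.2 × 1.650 × 0.3939 = 11.83 mg/L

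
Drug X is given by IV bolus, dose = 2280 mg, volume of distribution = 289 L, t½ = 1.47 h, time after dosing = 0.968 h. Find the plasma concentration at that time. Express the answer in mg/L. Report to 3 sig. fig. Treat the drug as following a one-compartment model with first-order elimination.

C₀ = Dose / Vd = 2280 / 289 = 7.889 mg/L
k = ln2 / t½ = 0.693147 / 1.47 = 0.4715 h⁻¹
C = C₀ · e^(−k·t) = 7.889 × e^(−0.4715 × 0.968)
  = 7.889 × 0.6336 = 4.998 mg/L

5.00 mg/L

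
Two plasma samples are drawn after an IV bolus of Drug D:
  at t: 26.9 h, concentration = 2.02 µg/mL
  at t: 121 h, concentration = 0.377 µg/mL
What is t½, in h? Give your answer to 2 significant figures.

39 h

k = ln(C₁/C₂) / (t₂ − t₁) = ln(2.02/0.377) / (121 − 26.9)
  = 1.679 / 94.10 = 0.01784 h⁻¹
t½ = ln2 / k = 0.693147 / 0.01784 = 38.85 h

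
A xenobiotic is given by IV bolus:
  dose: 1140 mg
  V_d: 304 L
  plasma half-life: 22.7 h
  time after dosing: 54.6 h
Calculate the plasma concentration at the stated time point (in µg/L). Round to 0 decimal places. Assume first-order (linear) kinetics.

708 µg/L

C₀ = Dose / Vd = 1140 / 304 = 3.750 mg/L
k = ln2 / t½ = 0.693147 / 22.7 = 0.03054 h⁻¹
C = C₀ · e^(−k·t) = 3.750 × e^(−0.03054 × 54.6)
  = 3.750 × 0.1887 = 0.7076 mg/L
Convert: 0.7076 mg/L × 1000 = 707.6 µg/L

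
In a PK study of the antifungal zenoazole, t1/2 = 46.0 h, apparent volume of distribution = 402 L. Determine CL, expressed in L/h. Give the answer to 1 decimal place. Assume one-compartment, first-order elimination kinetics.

k = ln2 / t½ = 0.693147 / 46.0 = 0.01507 h⁻¹
CL = k × Vd = 0.01507 × 402 = 6.058 L/h

6.1 L/h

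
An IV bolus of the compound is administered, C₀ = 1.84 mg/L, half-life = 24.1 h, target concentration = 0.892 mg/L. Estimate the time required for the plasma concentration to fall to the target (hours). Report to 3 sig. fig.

k = ln2 / t½ = 0.693147 / 24.1 = 0.02876 h⁻¹
t = ln(C₀ / C) / k = ln(1.840 / 0.892) / 0.02876
  = ln(2.063) / 0.02876 = 0.7242 / 0.02876 = 25.18 h

25.2 h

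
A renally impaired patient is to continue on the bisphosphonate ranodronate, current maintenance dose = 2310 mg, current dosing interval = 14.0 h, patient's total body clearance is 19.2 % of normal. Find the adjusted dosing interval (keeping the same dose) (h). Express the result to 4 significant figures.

72.92 h

To keep the same average steady-state level, dosing rate must scale with clearance.
CL ratio = 19.2 / 100 = 0.1920
New interval (same dose) = 14.0 / 0.1920 = 72.92 h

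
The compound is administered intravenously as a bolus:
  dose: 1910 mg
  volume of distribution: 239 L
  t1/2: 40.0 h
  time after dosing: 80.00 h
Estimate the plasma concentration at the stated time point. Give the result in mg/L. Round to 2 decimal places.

2.00 mg/L

C₀ = Dose / Vd = 1910 / 239 = 7.992 mg/L
k = ln2 / t½ = 0.693147 / 40.0 = 0.01733 h⁻¹
t / t½ = 80.00 / 40.0 = 2 half-lives
C = C₀ × (1/2)^2 = 7.992 × 0.2500 = 1.998 mg/L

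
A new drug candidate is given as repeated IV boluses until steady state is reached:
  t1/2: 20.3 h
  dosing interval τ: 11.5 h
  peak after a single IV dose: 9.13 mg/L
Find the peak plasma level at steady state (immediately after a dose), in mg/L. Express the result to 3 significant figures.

k = ln2 / t½ = 0.693147 / 20.3 = 0.03415 h⁻¹
e^(−kτ) = e^(−0.03415 × 11.5) = 0.6752
Accumulation ratio R = 1 / (1 − e^(−kτ)) = 1 / (1 − 0.6752) = 3.079
Steady-state peak = C₀ × R = 9.13 × 3.079 = 28.11 mg/L

28.1 mg/L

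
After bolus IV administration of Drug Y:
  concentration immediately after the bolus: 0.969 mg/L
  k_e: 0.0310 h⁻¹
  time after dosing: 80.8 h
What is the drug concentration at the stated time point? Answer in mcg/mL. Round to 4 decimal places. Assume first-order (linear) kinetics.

C = C₀ · e^(−k·t) = 0.9690 × e^(−0.03100 × 80.8)
  = 0.9690 × 0.08169 = 0.07916 mg/L
(0.07916 mg/L = 0.07916 mcg/mL)

0.0792 mcg/mL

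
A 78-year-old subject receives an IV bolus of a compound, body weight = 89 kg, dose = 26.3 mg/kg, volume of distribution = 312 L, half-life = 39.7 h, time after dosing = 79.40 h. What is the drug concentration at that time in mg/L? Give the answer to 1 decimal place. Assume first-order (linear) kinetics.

1.9 mg/L

Total dose = 26.3 × 89 = 2341 mg
C₀ = Dose / Vd = 2341 / 312 = 7.503 mg/L
k = ln2 / t½ = 0.693147 / 39.7 = 0.01746 h⁻¹
t / t½ = 79.40 / 39.7 = 2 half-lives
C = C₀ × (1/2)^2 = 7.503 × 0.2500 = 1.876 mg/L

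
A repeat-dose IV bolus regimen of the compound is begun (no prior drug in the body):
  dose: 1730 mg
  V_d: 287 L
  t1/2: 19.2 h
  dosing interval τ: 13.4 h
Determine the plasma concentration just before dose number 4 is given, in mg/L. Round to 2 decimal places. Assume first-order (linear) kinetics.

C₀ per dose = Dose / Vd = 1730 / 287 = 6.028 mg/L
k = ln2 / t½ = 0.693147 / 19.2 = 0.03610 h⁻¹
Fraction remaining after one interval: r = e^(−kτ) = e^(−0.03610 × 13.4) = 0.6165
Before dose 4, 3 doses have been given (aged 1τ, 2τ, 3τ).
C_trough = C₀ × (r + r² + … + r^3) = C₀ × r(1−r^3)/(1−r)
        = 6.028 × 0.6165 × (1 − 0.2343) / (1 − 0.6165) = 7.420 mg/L

7.42 mg/L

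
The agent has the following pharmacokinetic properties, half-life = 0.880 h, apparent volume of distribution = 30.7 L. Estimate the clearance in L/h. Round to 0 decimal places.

24 L/h

k = ln2 / t½ = 0.693147 / 0.880 = 0.7877 h⁻¹
CL = k × Vd = 0.7877 × 30.7 = 24.18 L/h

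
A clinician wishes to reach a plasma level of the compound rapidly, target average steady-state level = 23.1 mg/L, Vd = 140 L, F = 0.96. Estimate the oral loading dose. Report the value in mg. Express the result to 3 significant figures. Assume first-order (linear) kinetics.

3370 mg

LD = Css × Vd / F = 23.1 × 140 / 0.96 = 3369 mg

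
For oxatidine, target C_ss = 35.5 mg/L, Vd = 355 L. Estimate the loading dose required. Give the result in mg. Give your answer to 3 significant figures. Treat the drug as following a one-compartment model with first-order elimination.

LD = Css × Vd = 35.5 × 355 = 12600 mg

12600 mg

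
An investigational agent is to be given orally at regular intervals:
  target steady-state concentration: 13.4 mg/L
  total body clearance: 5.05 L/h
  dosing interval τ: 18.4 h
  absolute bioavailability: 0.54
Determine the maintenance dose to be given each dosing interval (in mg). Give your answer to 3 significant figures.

At steady state, F × (Dose/τ) = Css × CL.
Dose = Css × CL × τ / F = 13.4 × 5.050 × 18.4 / 0.54 = 2306 mg

2310 mg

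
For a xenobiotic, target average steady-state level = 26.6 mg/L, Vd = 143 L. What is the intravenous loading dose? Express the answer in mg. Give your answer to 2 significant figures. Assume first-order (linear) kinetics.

3800 mg

LD = Css × Vd = 26.6 × 143 = 3804 mg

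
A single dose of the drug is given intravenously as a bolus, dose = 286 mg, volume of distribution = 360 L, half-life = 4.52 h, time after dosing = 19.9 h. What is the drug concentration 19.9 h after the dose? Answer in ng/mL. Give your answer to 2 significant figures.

38 ng/mL

C₀ = Dose / Vd = 286.0 / 360 = 0.7944 mg/L
k = ln2 / t½ = 0.693147 / 4.52 = 0.1534 h⁻¹
C = C₀ · e^(−k·t) = 0.7944 × e^(−0.1534 × 19.9)
  = 0.7944 × 0.04723 = 0.03752 mg/L
Convert: 0.03752 mg/L × 1000 = 37.52 ng/mL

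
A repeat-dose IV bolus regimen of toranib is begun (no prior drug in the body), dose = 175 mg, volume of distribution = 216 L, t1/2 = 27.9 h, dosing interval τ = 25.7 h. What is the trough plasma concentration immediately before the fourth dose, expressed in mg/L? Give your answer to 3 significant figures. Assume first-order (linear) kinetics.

C₀ per dose = Dose / Vd = 175 / 216 = 0.8102 mg/L
k = ln2 / t½ = 0.693147 / 27.9 = 0.02484 h⁻¹
Fraction remaining after one interval: r = e^(−kτ) = e^(−0.02484 × 25.7) = 0.5281
Before dose 4, 3 doses have been given (aged 1τ, 2τ, 3τ).
C_trough = C₀ × (r + r² + … + r^3) = C₀ × r(1−r^3)/(1−r)
        = 0.8102 × 0.5281 × (1 − 0.1473) / (1 − 0.5281) = 0.7731 mg/L

0.773 mg/L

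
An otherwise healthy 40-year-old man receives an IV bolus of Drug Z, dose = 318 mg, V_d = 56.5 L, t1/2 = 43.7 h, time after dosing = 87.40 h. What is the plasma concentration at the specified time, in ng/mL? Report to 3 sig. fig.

C₀ = Dose / Vd = 318.0 / 56.5 = 5.628 mg/L
k = ln2 / t½ = 0.693147 / 43.7 = 0.01586 h⁻¹
t / t½ = 87.40 / 43.7 = 2 half-lives
C = C₀ × (1/2)^2 = 5.628 × 0.2500 = 1.407 mg/L
Convert: 1.407 mg/L × 1000 = 1407 ng/mL

1410 ng/mL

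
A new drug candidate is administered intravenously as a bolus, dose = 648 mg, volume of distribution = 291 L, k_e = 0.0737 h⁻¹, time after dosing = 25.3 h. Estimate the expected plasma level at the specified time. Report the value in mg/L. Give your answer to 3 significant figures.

C₀ = Dose / Vd = 648.0 / 291 = 2.227 mg/L
C = C₀ · e^(−k·t) = 2.227 × e^(−0.07370 × 25.3)
  = 2.227 × 0.1550 = 0.3452 mg/L

0.345 mg/L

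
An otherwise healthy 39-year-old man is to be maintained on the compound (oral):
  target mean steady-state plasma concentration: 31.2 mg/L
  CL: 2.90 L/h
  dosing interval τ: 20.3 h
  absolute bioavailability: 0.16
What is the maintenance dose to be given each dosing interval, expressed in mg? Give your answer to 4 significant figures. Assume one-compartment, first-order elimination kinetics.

At steady state, F × (Dose/τ) = Css × CL.
Dose = Css × CL × τ / F = 31.2 × 2.900 × 20.3 / 0.16 = 11480 mg

11480 mg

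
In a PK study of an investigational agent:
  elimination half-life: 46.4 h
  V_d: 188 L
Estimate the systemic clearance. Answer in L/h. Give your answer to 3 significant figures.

k = ln2 / t½ = 0.693147 / 46.4 = 0.01494 h⁻¹
CL = k × Vd = 0.01494 × 188 = 2.809 L/h

2.81 L/h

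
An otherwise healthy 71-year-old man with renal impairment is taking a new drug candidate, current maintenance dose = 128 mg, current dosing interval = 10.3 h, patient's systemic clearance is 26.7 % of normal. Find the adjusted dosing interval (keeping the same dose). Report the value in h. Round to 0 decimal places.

39 h

To keep the same average steady-state level, dosing rate must scale with clearance.
CL ratio = 26.7 / 100 = 0.2670
New interval (same dose) = 10.3 / 0.2670 = 38.58 h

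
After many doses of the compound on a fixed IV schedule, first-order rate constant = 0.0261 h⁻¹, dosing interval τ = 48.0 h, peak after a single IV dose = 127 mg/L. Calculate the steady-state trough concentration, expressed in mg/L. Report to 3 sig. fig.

50.8 mg/L

e^(−kτ) = e^(−0.02610 × 48.0) = 0.2857
Accumulation ratio R = 1 / (1 − e^(−kτ)) = 1 / (1 − 0.2857) = 1.400
Steady-state trough = C₀ × R × e^(−kτ) = 127 × 1.400 × 0.2857 = 50.80 mg/L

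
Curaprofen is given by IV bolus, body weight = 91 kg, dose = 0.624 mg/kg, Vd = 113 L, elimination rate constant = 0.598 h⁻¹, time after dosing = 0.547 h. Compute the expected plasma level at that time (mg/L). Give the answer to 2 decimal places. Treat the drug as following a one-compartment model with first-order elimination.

0.36 mg/L

Total dose = 0.624 × 91 = 56.78 mg
C₀ = Dose / Vd = 56.78 / 113 = 0.5025 mg/L
C = C₀ · e^(−k·t) = 0.5025 × e^(−0.5980 × 0.547)
  = 0.5025 × 0.7210 = 0.3623 mg/L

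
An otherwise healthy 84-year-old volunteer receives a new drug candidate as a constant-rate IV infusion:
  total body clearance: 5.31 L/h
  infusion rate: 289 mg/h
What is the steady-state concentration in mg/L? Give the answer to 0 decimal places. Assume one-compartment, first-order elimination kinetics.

54 mg/L

At steady state Css = R₀ / CL = 289 / 5.310 = 54.43 mg/L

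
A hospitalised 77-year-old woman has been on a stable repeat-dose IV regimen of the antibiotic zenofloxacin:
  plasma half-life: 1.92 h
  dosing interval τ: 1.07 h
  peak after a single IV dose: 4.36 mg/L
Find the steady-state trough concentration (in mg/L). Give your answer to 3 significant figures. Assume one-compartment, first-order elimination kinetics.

k = ln2 / t½ = 0.693147 / 1.92 = 0.3610 h⁻¹
e^(−kτ) = e^(−0.3610 × 1.07) = 0.6796
Accumulation ratio R = 1 / (1 − e^(−kτ)) = 1 / (1 − 0.6796) = 3.121
Steady-state trough = C₀ × R × e^(−kτ) = 4.36 × 3.121 × 0.6796 = 9.248 mg/L

9.25 mg/L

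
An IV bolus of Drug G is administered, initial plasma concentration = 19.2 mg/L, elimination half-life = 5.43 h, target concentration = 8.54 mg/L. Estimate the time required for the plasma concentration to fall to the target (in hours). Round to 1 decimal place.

k = ln2 / t½ = 0.693147 / 5.43 = 0.1277 h⁻¹
t = ln(C₀ / C) / k = ln(19.20 / 8.54) / 0.1277
  = ln(2.248) / 0.1277 = 0.8100 / 0.1277 = 6.343 h

6.3 h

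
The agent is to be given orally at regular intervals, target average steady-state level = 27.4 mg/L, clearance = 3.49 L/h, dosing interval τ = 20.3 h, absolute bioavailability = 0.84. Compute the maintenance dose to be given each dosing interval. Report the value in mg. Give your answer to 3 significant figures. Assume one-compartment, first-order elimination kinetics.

2310 mg

At steady state, F × (Dose/τ) = Css × CL.
Dose = Css × CL × τ / F = 27.4 × 3.490 × 20.3 / 0.84 = 2311 mg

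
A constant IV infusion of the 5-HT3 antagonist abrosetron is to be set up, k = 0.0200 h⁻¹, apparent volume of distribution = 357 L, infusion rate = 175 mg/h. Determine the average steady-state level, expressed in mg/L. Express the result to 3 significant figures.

CL = k × Vd = 0.02000 × 357 = 7.140 L/h
At steady state Css = R₀ / CL = 175 / 7.140 = 24.51 mg/L

24.5 mg/L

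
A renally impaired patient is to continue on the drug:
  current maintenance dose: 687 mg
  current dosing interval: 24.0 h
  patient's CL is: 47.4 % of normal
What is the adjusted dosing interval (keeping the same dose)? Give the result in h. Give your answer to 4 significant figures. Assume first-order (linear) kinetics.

To keep the same average steady-state level, dosing rate must scale with clearance.
CL ratio = 47.4 / 100 = 0.4740
New interval (same dose) = 24.0 / 0.4740 = 50.63 h

50.63 h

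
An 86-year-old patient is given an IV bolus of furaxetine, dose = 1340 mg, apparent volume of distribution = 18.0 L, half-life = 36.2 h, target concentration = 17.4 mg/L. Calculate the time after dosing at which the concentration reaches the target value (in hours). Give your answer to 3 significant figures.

75.9 h

C₀ = Dose / Vd = 1340 / 18.0 = 74.44 mg/L
k = ln2 / t½ = 0.693147 / 36.2 = 0.01915 h⁻¹
t = ln(C₀ / C) / k = ln(74.44 / 17.4) / 0.01915
  = ln(4.278) / 0.01915 = 1.453 / 0.01915 = 75.87 h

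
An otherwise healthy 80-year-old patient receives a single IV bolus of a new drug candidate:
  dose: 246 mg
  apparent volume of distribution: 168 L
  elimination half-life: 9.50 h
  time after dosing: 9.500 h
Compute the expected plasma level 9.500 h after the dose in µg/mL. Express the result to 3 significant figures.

C₀ = Dose / Vd = 246.0 / 168 = 1.464 mg/L
k = ln2 / t½ = 0.693147 / 9.50 = 0.07296 h⁻¹
t / t½ = 9.500 / 9.50 = 1 half-lives
C = C₀ × (1/2)^1 = 1.464 × 0.5000 = 0.7320 mg/L
(0.7320 mg/L = 0.7320 µg/mL)

0.732 µg/mL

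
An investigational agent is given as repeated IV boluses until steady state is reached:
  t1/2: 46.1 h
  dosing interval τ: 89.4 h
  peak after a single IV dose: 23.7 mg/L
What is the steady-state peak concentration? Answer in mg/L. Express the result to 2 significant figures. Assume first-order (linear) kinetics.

k = ln2 / t½ = 0.693147 / 46.1 = 0.01504 h⁻¹
e^(−kτ) = e^(−0.01504 × 89.4) = 0.2607
Accumulation ratio R = 1 / (1 − e^(−kτ)) = 1 / (1 − 0.2607) = 1.353
Steady-state peak = C₀ × R = 23.7 × 1.353 = 32.07 mg/L

32 mg/L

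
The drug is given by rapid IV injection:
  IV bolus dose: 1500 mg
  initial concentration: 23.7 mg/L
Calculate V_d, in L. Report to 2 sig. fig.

63 L

Vd = Dose / C₀ = 1500 / 23.7 = 63.29 L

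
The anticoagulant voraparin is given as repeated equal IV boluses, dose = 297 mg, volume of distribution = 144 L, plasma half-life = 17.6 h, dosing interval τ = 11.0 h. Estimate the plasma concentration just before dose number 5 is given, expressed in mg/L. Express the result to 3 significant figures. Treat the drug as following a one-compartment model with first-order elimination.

C₀ per dose = Dose / Vd = 297 / 144 = 2.063 mg/L
k = ln2 / t½ = 0.693147 / 17.6 = 0.03938 h⁻¹
Fraction remaining after one interval: r = e^(−kτ) = e^(−0.03938 × 11.0) = 0.6484
Before dose 5, 4 doses have been given (aged 1τ, 2τ, 3τ, 4τ).
C_trough = C₀ × (r + r² + … + r^4) = C₀ × r(1−r^4)/(1−r)
        = 2.063 × 0.6484 × (1 − 0.1768) / (1 − 0.6484) = 3.132 mg/L

3.13 mg/L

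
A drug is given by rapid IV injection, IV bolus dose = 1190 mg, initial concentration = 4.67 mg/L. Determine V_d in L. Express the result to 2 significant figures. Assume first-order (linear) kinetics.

250 L

Vd = Dose / C₀ = 1190 / 4.67 = 254.8 L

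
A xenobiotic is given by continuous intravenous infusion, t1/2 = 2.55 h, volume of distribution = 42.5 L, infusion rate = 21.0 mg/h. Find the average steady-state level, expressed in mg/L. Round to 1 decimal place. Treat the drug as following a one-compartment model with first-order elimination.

1.8 mg/L

k = ln2 / t½ = 0.693147 / 2.55 = 0.2718 h⁻¹
CL = k × Vd = 0.2718 × 42.5 = 11.55 L/h
At steady state Css = R₀ / CL = 21.0 / 11.55 = 1.818 mg/L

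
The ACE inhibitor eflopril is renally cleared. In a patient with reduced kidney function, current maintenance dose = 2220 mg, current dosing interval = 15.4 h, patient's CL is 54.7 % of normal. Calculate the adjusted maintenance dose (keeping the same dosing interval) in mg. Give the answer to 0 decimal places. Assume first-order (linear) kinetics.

To keep the same average steady-state level, dosing rate must scale with clearance.
CL ratio = 54.7 / 100 = 0.5470
New dose (same interval) = 2220 × 0.5470 = 1214 mg

1214 mg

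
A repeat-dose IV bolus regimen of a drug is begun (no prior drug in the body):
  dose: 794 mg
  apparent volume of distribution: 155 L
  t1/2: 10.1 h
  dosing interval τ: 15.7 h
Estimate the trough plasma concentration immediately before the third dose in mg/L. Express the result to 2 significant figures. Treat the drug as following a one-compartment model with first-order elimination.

C₀ per dose = Dose / Vd = 794 / 155 = 5.123 mg/L
k = ln2 / t½ = 0.693147 / 10.1 = 0.06863 h⁻¹
Fraction remaining after one interval: r = e^(−kτ) = e^(−0.06863 × 15.7) = 0.3404
Before dose 3, 2 doses have been given (aged 1τ, 2τ).
C_trough = C₀ × (r + r²) = 5.123 × (0.3404 + 0.1159) = 2.338 mg/L

2.3 mg/L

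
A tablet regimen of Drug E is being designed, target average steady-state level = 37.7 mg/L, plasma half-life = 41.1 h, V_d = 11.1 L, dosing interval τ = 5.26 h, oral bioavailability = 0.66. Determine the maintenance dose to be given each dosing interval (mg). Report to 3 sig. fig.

k = ln2 / t½ = 0.693147 / 41.1 = 0.01686 h⁻¹
CL = k × Vd = 0.01686 × 11.1 = 0.1871 L/h
At steady state, F × (Dose/τ) = Css × CL.
Dose = Css × CL × τ / F = 37.7 × 0.1871 × 5.26 / 0.66 = 56.22 mg

56.2 mg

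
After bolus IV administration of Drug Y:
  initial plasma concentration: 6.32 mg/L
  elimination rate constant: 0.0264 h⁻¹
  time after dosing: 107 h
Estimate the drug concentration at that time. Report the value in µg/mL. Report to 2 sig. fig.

0.37 µg/mL

C = C₀ · e^(−k·t) = 6.320 × e^(−0.02640 × 107)
  = 6.320 × 0.05932 = 0.3749 mg/L
(0.3749 mg/L = 0.3749 µg/mL)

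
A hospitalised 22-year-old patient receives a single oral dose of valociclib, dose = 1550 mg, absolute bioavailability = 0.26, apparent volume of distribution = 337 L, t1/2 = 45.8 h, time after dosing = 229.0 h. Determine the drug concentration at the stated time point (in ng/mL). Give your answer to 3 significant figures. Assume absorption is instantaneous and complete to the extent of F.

37.4 ng/mL

Amount reaching circulation = F × Dose = 0.26 × 1550 = 403.0 mg
C₀ = F·Dose / Vd = 403.0 / 337 = 1.196 mg/L
k = ln2 / t½ = 0.693147 / 45.8 = 0.01513 h⁻¹
t / t½ = 229.0 / 45.8 = 5 half-lives
C = C₀ × (1/2)^5 = 1.196 × 0.03125 = 0.03738 mg/L
Convert: 0.03738 mg/L × 1000 = 37.38 ng/mL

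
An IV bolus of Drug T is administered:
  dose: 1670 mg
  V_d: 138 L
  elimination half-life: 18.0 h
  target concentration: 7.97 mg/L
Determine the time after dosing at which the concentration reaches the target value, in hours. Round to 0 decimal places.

C₀ = Dose / Vd = 1670 / 138 = 12.10 mg/L
k = ln2 / t½ = 0.693147 / 18.0 = 0.03851 h⁻¹
t = ln(C₀ / C) / k = ln(12.10 / 7.97) / 0.03851
  = ln(1.518) / 0.03851 = 0.4174 / 0.03851 = 10.84 h

11 h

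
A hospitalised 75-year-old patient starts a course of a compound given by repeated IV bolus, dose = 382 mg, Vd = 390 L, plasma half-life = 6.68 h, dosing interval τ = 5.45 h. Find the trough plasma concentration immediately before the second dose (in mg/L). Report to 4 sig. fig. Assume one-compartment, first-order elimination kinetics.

0.5564 mg/L

C₀ per dose = Dose / Vd = 382 / 390 = 0.9795 mg/L
k = ln2 / t½ = 0.693147 / 6.68 = 0.1038 h⁻¹
Fraction remaining after one interval: r = e^(−kτ) = e^(−0.1038 × 5.45) = 0.5680
Before dose 2, 1 dose has been given (aged 1τ).
C_trough = C₀ × r = 0.9795 × 0.5680 = 0.5564 mg/L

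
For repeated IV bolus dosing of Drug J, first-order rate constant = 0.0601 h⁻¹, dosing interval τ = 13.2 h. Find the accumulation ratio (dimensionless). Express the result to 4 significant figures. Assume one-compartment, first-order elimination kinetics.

e^(−kτ) = e^(−0.06010 × 13.2) = 0.4523
Accumulation ratio R = 1 / (1 − e^(−kτ)) = 1 / (1 − 0.4523) = 1.826

1.826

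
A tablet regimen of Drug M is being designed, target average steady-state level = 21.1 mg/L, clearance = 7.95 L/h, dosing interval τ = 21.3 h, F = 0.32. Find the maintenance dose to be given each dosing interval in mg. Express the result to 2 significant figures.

11000 mg

At steady state, F × (Dose/τ) = Css × CL.
Dose = Css × CL × τ / F = 21.1 × 7.950 × 21.3 / 0.32 = 11170 mg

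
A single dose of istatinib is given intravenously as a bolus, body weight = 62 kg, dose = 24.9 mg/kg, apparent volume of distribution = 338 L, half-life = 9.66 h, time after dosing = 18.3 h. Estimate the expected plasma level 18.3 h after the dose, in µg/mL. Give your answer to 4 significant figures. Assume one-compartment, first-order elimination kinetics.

Total dose = 24.9 × 62 = 1544 mg
C₀ = Dose / Vd = 1544 / 338 = 4.568 mg/L
k = ln2 / t½ = 0.693147 / 9.66 = 0.07175 h⁻¹
C = C₀ · e^(−k·t) = 4.568 × e^(−0.07175 × 18.3)
  = 4.568 × 0.2690 = 1.229 mg/L
(1.229 mg/L = 1.229 µg/mL)

1.229 µg/mL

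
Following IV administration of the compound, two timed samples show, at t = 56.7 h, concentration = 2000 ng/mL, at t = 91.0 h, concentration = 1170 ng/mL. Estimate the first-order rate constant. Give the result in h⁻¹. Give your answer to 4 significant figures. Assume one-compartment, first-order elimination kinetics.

0.01563 h⁻¹

k = ln(C₁/C₂) / (t₂ − t₁) = ln(2000/1170) / (91.0 − 56.7)
  = 0.5361 / 34.30 = 0.01563 h⁻¹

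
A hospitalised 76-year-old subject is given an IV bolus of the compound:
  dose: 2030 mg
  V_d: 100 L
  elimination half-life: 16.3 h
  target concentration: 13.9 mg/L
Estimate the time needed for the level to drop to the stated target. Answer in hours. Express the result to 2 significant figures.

C₀ = Dose / Vd = 2030 / 100 = 20.30 mg/L
k = ln2 / t½ = 0.693147 / 16.3 = 0.04252 h⁻¹
t = ln(C₀ / C) / k = ln(20.30 / 13.9) / 0.04252
  = ln(1.460) / 0.04252 = 0.3784 / 0.04252 = 8.899 h

8.9 h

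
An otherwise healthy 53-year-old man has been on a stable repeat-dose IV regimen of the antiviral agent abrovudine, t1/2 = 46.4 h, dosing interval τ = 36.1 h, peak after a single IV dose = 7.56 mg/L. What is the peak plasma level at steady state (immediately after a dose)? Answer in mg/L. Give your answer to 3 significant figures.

18.1 mg/L

k = ln2 / t½ = 0.693147 / 46.4 = 0.01494 h⁻¹
e^(−kτ) = e^(−0.01494 × 36.1) = 0.5831
Accumulation ratio R = 1 / (1 − e^(−kτ)) = 1 / (1 − 0.5831) = 2.399
Steady-state peak = C₀ × R = 7.56 × 2.399 = 18.14 mg/L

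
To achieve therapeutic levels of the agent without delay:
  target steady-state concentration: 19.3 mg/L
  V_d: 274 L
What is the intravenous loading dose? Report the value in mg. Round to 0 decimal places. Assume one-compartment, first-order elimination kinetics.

5288 mg

LD = Css × Vd = 19.3 × 274 = 5288 mg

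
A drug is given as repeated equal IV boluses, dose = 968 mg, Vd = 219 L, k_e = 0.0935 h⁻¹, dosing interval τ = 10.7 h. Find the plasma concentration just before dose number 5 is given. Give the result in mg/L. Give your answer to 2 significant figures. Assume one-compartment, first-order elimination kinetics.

C₀ per dose = Dose / Vd = 968 / 219 = 4.420 mg/L
Fraction remaining after one interval: r = e^(−kτ) = e^(−0.09350 × 10.7) = 0.3677
Before dose 5, 4 doses have been given (aged 1τ, 2τ, 3τ, 4τ).
C_trough = C₀ × (r + r² + … + r^4) = C₀ × r(1−r^4)/(1−r)
        = 4.420 × 0.3677 × (1 − 0.01828) / (1 − 0.3677) = 2.523 mg/L

2.5 mg/L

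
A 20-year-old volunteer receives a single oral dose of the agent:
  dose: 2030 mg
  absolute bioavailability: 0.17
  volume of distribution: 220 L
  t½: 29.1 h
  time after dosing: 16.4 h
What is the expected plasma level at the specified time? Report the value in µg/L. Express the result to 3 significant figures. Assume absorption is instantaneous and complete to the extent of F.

1060 µg/L

Amount reaching circulation = F × Dose = 0.17 × 2030 = 345.1 mg
C₀ = F·Dose / Vd = 345.1 / 220 = 1.569 mg/L
k = ln2 / t½ = 0.693147 / 29.1 = 0.02382 h⁻¹
C = C₀ · e^(−k·t) = 1.569 × e^(−0.02382 × 16.4)
  = 1.569 × 0.6766 = 1.062 mg/L
Convert: 1.062 mg/L × 1000 = 1062 µg/L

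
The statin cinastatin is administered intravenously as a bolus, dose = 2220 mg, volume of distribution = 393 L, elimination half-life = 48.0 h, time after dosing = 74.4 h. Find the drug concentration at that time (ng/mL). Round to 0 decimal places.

1929 ng/mL

C₀ = Dose / Vd = 2220 / 393 = 5.649 mg/L
k = ln2 / t½ = 0.693147 / 48.0 = 0.01444 h⁻¹
C = C₀ · e^(−k·t) = 5.649 × e^(−0.01444 × 74.4)
  = 5.649 × 0.3415 = 1.929 mg/L
Convert: 1.929 mg/L × 1000 = 1929 ng/mL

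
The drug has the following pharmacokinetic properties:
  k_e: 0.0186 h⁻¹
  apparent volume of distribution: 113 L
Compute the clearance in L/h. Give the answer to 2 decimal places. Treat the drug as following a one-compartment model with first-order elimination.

CL = k × Vd = 0.0186 × 113 = 2.102 L/h

2.10 L/h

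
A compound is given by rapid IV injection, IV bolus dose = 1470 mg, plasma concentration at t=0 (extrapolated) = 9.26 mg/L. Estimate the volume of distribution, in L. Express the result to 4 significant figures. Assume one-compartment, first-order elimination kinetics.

158.7 L

Vd = Dose / C₀ = 1470 / 9.26 = 158.7 L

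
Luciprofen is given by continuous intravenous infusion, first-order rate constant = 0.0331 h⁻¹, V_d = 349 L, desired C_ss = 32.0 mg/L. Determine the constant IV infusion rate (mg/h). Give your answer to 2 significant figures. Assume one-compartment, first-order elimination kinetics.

CL = k × Vd = 0.03310 × 349 = 11.55 L/h
At steady state, infusion rate R₀ = Css × CL = 32.0 × 11.55 = 369.6 mg/h

370 mg/h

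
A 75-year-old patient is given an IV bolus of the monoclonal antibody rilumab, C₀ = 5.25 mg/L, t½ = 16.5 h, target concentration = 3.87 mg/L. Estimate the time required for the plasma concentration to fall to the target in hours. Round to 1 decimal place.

k = ln2 / t½ = 0.693147 / 16.5 = 0.04201 h⁻¹
t = ln(C₀ / C) / k = ln(5.250 / 3.87) / 0.04201
  = ln(1.357) / 0.04201 = 0.3053 / 0.04201 = 7.267 h

7.3 h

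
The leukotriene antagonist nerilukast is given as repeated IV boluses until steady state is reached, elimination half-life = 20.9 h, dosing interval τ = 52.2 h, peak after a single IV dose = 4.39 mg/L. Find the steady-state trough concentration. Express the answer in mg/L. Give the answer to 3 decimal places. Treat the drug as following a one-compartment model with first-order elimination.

0.945 mg/L

k = ln2 / t½ = 0.693147 / 20.9 = 0.03316 h⁻¹
e^(−kτ) = e^(−0.03316 × 52.2) = 0.1771
Accumulation ratio R = 1 / (1 − e^(−kτ)) = 1 / (1 − 0.1771) = 1.215
Steady-state trough = C₀ × R × e^(−kτ) = 4.39 × 1.215 × 0.1771 = 0.9446 mg/L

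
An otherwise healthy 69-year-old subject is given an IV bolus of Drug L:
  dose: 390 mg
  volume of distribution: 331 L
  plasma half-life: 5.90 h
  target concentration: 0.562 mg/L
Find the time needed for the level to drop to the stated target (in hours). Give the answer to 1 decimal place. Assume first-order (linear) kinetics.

6.3 h

C₀ = Dose / Vd = 390.0 / 331 = 1.178 mg/L
k = ln2 / t½ = 0.693147 / 5.90 = 0.1175 h⁻¹
t = ln(C₀ / C) / k = ln(1.178 / 0.562) / 0.1175
  = ln(2.096) / 0.1175 = 0.7400 / 0.1175 = 6.298 h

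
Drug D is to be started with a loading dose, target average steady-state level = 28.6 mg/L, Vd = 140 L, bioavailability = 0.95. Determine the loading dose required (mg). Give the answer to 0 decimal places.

LD = Css × Vd / F = 28.6 × 140 / 0.95 = 4215 mg

4215 mg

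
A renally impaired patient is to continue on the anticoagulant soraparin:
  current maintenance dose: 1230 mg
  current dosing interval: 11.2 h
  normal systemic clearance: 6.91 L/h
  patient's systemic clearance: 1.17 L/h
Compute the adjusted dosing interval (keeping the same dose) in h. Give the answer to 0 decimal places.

To keep the same average steady-state level, dosing rate must scale with clearance.
CL ratio = 1.17 / 6.91 = 0.1693
New interval (same dose) = 11.2 / 0.1693 = 66.15 h

66 h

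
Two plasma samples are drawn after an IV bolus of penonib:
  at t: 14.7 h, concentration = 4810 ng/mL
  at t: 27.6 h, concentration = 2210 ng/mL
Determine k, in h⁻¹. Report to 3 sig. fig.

0.0603 h⁻¹

k = ln(C₁/C₂) / (t₂ − t₁) = ln(4810/2210) / (27.6 − 14.7)
  = 0.7777 / 12.90 = 0.06029 h⁻¹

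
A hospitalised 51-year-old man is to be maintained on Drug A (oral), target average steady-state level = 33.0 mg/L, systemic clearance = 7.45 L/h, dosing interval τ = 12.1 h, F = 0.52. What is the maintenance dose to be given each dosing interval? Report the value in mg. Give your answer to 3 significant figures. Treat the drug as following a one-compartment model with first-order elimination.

5720 mg

At steady state, F × (Dose/τ) = Css × CL.
Dose = Css × CL × τ / F = 33.0 × 7.450 × 12.1 / 0.52 = 5721 mg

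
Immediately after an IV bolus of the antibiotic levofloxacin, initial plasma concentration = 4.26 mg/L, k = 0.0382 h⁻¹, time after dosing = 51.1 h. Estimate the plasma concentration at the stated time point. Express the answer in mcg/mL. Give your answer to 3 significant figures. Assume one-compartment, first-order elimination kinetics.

C = C₀ · e^(−k·t) = 4.260 × e^(−0.03820 × 51.1)
  = 4.260 × 0.1420 = 0.6049 mg/L
(0.6049 mg/L = 0.6049 mcg/mL)

0.605 mcg/mL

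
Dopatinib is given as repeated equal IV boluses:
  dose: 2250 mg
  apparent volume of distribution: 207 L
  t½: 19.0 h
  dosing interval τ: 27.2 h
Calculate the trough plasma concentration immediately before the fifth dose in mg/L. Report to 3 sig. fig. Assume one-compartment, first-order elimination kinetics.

6.28 mg/L

C₀ per dose = Dose / Vd = 2250 / 207 = 10.87 mg/L
k = ln2 / t½ = 0.693147 / 19.0 = 0.03648 h⁻¹
Fraction remaining after one interval: r = e^(−kτ) = e^(−0.03648 × 27.2) = 0.3707
Before dose 5, 4 doses have been given (aged 1τ, 2τ, 3τ, 4τ).
C_trough = C₀ × (r + r² + … + r^4) = C₀ × r(1−r^4)/(1−r)
        = 10.87 × 0.3707 × (1 − 0.01888) / (1 − 0.3707) = 6.282 mg/L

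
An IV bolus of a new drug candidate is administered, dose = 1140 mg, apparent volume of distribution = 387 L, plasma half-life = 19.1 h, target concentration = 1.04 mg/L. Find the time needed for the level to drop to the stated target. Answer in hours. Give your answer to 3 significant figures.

28.7 h

C₀ = Dose / Vd = 1140 / 387 = 2.946 mg/L
k = ln2 / t½ = 0.693147 / 19.1 = 0.03629 h⁻¹
t = ln(C₀ / C) / k = ln(2.946 / 1.04) / 0.03629
  = ln(2.833) / 0.03629 = 1.041 / 0.03629 = 28.69 h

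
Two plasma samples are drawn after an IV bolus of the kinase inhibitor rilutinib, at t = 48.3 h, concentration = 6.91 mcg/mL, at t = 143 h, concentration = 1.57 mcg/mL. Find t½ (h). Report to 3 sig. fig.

44.3 h

k = ln(C₁/C₂) / (t₂ − t₁) = ln(6.91/1.57) / (143 − 48.3)
  = 1.482 / 94.70 = 0.01565 h⁻¹
t½ = ln2 / k = 0.693147 / 0.01565 = 44.29 h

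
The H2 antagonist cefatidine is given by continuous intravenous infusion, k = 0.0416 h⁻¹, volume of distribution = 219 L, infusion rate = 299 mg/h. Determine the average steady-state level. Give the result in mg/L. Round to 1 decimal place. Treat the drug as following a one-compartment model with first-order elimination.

CL = k × Vd = 0.04160 × 219 = 9.110 L/h
At steady state Css = R₀ / CL = 299 / 9.110 = 32.82 mg/L

32.8 mg/L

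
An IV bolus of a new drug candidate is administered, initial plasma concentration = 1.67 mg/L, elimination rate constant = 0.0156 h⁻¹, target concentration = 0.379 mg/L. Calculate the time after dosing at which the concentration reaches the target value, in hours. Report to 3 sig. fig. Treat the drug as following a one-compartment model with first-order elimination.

95.1 h

t = ln(C₀ / C) / k = ln(1.670 / 0.379) / 0.01560
  = ln(4.406) / 0.01560 = 1.483 / 0.01560 = 95.06 h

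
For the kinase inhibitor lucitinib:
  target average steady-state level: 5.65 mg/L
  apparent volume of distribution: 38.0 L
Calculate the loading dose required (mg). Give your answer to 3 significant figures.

LD = Css × Vd = 5.65 × 38.0 = 214.7 mg

215 mg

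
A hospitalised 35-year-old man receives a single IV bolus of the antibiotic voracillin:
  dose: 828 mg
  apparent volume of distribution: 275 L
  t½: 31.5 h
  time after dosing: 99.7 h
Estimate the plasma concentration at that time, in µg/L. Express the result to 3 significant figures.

C₀ = Dose / Vd = 828.0 / 275 = 3.011 mg/L
k = ln2 / t½ = 0.693147 / 31.5 = 0.02200 h⁻¹
C = C₀ · e^(−k·t) = 3.011 × e^(−0.02200 × 99.7)
  = 3.011 × 0.1115 = 0.3357 mg/L
Convert: 0.3357 mg/L × 1000 = 335.7 µg/L

336 µg/L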